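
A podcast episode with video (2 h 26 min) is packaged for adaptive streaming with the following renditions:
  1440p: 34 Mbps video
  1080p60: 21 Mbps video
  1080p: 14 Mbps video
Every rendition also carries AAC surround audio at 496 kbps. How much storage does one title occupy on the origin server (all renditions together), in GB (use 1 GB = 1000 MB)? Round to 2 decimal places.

2 h 26 min = 146 min = 8760 s
Audio: 496 kbps = 0.496 Mbps.
Sum of rendition bitrates: (34+0.496) + (21+0.496) + (14+0.496) = 70.488 Mbps.
× 8760 s = 617,475 Mb = 77,184 MB = 77.18 GB.

77.18 GB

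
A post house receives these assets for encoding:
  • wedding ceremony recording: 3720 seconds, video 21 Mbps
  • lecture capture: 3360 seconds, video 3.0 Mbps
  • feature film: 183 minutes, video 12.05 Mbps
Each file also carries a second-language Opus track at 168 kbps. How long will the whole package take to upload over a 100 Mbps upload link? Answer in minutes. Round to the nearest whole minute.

37 minutes

Audio: 168 kbps = 0.168 Mbps.
wedding ceremony recording: 21.168 Mbps × 3720 s = 78745.0 Mb
lecture capture: 3.168 Mbps × 3360 s = 10644.5 Mb
feature film: 12.218 Mbps × 10980 s = 134153.6 Mb
Total: 223543.1 Mb = 27942.9 MB.
At 100 Mbps: 223543.1 / 100 = 2235 s ≈ 37.3 minutes.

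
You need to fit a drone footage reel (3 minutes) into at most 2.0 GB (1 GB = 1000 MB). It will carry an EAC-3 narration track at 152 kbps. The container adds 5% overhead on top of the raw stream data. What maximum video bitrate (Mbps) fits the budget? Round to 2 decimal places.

Budget: 2.0 GB = 16000.0 Mb.
Stream payload after overhead: 16000.0 / 1.05 = 15238.1 Mb.
3 min = 180 s
Total bitrate budget: 15238.1 Mb / 180 s = 84.656 Mbps.
Audio: 152 kbps = 0.152 Mbps.
Video: 84.656 − 0.152 = 84.504 Mbps.

84.50 Mbps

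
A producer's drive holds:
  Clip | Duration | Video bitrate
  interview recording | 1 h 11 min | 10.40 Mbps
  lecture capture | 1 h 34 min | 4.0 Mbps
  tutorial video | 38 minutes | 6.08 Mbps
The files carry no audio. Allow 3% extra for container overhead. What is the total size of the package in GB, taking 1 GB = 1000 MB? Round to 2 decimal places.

interview recording: 10.400 Mbps × 4260 s × 1.03 = 45633.1 Mb
lecture capture: 4.000 Mbps × 5640 s × 1.03 = 23236.8 Mb
tutorial video: 6.080 Mbps × 2280 s × 1.03 = 14278.3 Mb
Total: 83148.2 Mb = 10393.5 MB.
= 10.39 GB.

10.39 GB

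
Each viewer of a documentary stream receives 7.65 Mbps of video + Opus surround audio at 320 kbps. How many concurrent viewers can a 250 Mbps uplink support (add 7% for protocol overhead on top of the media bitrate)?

Audio: 320 kbps = 0.320 Mbps.
Per-viewer media rate: 7.970 Mbps.
On the wire with 7% overhead: 8.528 Mbps.
250 Mbps = 250.0 Mbps; 250.0 / 8.528 = 29.32 → 29 viewers.

29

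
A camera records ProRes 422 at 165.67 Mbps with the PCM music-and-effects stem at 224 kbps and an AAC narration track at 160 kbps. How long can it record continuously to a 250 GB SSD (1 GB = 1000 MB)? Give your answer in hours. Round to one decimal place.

Audio total: 224 + 160 = 384 kbps = 0.384 Mbps.
Total bitrate: 165.67 + 0.384 = 166.054 Mbps.
Capacity: 250 GB = 2,000,000 Mb.
Recording time: 2,000,000 / 166.054 = 12,044 s ≈ 3.35 hours.

3.3 hours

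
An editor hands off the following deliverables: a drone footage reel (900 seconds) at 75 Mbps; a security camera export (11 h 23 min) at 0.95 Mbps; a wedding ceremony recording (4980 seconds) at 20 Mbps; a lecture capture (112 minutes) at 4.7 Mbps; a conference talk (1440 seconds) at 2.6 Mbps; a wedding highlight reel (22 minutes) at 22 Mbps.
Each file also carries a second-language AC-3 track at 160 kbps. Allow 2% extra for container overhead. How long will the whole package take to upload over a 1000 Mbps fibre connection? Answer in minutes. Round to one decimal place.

4.8 minutes

Audio: 160 kbps = 0.160 Mbps.
drone footage reel: 75.160 Mbps × 900 s × 1.02 = 68996.9 Mb
security camera export: 1.110 Mbps × 40980 s × 1.02 = 46397.6 Mb
wedding ceremony recording: 20.160 Mbps × 4980 s × 1.02 = 102404.7 Mb
lecture capture: 4.860 Mbps × 6720 s × 1.02 = 33312.4 Mb
conference talk: 2.760 Mbps × 1440 s × 1.02 = 4053.9 Mb
wedding highlight reel: 22.160 Mbps × 1320 s × 1.02 = 29836.2 Mb
Total: 285001.7 Mb = 35625.2 MB.
At 1000 Mbps: 285001.7 / 1000 = 285 s ≈ 4.75 minutes.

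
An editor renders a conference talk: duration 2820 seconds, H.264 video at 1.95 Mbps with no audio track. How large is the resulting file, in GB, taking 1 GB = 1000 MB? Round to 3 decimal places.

0.687 GB

Total bitrate: 1.95 Mbps.
Stream data: 1.950 Mbps × 2820 s = 5499.0 Mb.
5,499 Mb ÷ 8 = 687.4 MB → 0.6874 GB.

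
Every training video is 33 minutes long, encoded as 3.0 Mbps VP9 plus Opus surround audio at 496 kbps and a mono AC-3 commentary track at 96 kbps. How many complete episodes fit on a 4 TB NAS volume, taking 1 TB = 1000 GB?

33 min = 1980 s
Audio total: 496 + 96 = 592 kbps = 0.592 Mbps.
Total bitrate: 3.592 Mbps.
Per item: 3.592 Mbps × 1980 s = 7,112 Mb = 889.0 MB.
Capacity: 4 TB = 32,000,000 Mb; 4499.34 items → 4499 complete.

4499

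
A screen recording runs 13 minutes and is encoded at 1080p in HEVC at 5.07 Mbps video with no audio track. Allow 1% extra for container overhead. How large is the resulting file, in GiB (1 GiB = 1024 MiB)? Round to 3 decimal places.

0.465 GiB

13 min = 780 s
Total bitrate: 5.07 Mbps.
Stream data: 5.070 Mbps × 780 s = 3954.6 Mb.
With 1% container overhead: ×1.01.
3,994 Mb = 499,268,250 bytes ÷ 1,073,741,824 = 0.465 GiB.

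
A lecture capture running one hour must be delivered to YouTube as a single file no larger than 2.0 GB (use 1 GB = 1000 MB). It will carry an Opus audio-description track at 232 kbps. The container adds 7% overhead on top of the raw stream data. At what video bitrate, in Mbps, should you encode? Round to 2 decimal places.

Budget: 2.0 GB = 16000.0 Mb.
Stream payload after overhead: 16000.0 / 1.07 = 14953.3 Mb.
1 h = 3600 s
Total bitrate budget: 14953.3 Mb / 3600 s = 4.154 Mbps.
Audio: 232 kbps = 0.232 Mbps.
Video: 4.154 − 0.232 = 3.922 Mbps.

3.92 Mbps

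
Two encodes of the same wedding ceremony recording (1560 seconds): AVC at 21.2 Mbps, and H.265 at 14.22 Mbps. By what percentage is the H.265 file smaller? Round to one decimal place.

32.9%

AVC: 21.200 Mbps × 1560 s = 33072.0 Mb = 4.134 GB.
H.265: 14.220 Mbps × 1560 s = 22183.2 Mb = 2.773 GB.
Reduction: (1 − 2.773/4.134) × 100 = 32.92%.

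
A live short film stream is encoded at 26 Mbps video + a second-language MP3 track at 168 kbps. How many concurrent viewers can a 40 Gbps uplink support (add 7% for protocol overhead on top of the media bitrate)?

1428

Audio: 168 kbps = 0.168 Mbps.
Per-viewer media rate: 26.168 Mbps.
On the wire with 7% overhead: 28.000 Mbps.
40 Gbps = 40,000 Mbps; 40,000 / 28.000 = 1428.58 → 1428 viewers.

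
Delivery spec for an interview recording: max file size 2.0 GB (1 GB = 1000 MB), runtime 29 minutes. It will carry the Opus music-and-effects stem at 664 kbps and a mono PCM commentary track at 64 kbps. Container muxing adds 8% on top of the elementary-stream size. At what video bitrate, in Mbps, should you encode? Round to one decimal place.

Budget: 2.0 GB = 16000.0 Mb.
Stream payload after overhead: 16000.0 / 1.08 = 14814.8 Mb.
29 min = 1740 s
Total bitrate budget: 14814.8 Mb / 1740 s = 8.514 Mbps.
Audio total: 664 + 64 = 728 kbps = 0.728 Mbps.
Video: 8.514 − 0.728 = 7.786 Mbps.

7.8 Mbps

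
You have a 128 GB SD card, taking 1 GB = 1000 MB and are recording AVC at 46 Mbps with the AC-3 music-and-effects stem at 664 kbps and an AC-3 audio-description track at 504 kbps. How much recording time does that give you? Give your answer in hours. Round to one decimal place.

Audio total: 664 + 504 = 1168 kbps = 1.168 Mbps.
Total bitrate: 46 + 1.168 = 47.168 Mbps.
Capacity: 128 GB = 1,024,000 Mb.
Recording time: 1,024,000 / 47.168 = 21,710 s ≈ 6.03 hours.

6.0 hours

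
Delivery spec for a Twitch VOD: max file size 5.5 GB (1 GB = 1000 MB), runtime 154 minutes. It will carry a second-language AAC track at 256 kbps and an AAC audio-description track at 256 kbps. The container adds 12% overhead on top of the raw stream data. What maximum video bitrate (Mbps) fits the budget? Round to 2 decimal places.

Budget: 5.5 GB = 44000.0 Mb.
Stream payload after overhead: 44000.0 / 1.12 = 39285.7 Mb.
154 min = 9240 s
Total bitrate budget: 39285.7 Mb / 9240 s = 4.252 Mbps.
Audio total: 256 + 256 = 512 kbps = 0.512 Mbps.
Video: 4.252 − 0.512 = 3.740 Mbps.

3.74 Mbps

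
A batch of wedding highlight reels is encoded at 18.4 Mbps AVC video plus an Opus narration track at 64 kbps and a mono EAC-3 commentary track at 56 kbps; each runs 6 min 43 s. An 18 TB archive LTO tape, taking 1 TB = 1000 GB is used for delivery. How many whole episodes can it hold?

19293

6 min 43 s = 403 s
Audio total: 64 + 56 = 120 kbps = 0.120 Mbps.
Total bitrate: 18.520 Mbps.
Per item: 18.520 Mbps × 403 s = 7,464 Mb = 932.9 MB.
Capacity: 18 TB = 144,000,000 Mb; 19293.74 items → 19293 complete.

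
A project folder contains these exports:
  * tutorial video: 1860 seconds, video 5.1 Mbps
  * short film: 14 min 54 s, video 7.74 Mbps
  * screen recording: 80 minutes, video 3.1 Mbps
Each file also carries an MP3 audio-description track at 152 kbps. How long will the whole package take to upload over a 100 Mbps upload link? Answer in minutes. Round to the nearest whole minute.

5 minutes

Audio: 152 kbps = 0.152 Mbps.
tutorial video: 5.252 Mbps × 1860 s = 9768.7 Mb
short film: 7.892 Mbps × 894 s = 7055.4 Mb
screen recording: 3.252 Mbps × 4800 s = 15609.6 Mb
Total: 32433.8 Mb = 4054.2 MB.
At 100 Mbps: 32433.8 / 100 = 324 s ≈ 5.41 minutes.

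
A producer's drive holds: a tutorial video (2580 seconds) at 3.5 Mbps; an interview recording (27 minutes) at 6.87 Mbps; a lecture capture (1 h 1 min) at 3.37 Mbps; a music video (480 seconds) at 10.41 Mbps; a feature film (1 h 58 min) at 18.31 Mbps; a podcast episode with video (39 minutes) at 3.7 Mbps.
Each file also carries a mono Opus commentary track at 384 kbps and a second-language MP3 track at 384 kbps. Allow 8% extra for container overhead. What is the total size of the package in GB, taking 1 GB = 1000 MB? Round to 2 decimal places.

Audio total: 384 + 384 = 768 kbps = 0.768 Mbps.
tutorial video: 4.268 Mbps × 2580 s × 1.08 = 11892.4 Mb
interview recording: 7.638 Mbps × 1620 s × 1.08 = 13363.4 Mb
lecture capture: 4.138 Mbps × 3660 s × 1.08 = 16356.7 Mb
music video: 11.178 Mbps × 480 s × 1.08 = 5794.7 Mb
feature film: 19.078 Mbps × 7080 s × 1.08 = 145878.0 Mb
podcast episode with video: 4.468 Mbps × 2340 s × 1.08 = 11291.5 Mb
Total: 204576.7 Mb = 25572.1 MB.
= 25.57 GB.

25.57 GB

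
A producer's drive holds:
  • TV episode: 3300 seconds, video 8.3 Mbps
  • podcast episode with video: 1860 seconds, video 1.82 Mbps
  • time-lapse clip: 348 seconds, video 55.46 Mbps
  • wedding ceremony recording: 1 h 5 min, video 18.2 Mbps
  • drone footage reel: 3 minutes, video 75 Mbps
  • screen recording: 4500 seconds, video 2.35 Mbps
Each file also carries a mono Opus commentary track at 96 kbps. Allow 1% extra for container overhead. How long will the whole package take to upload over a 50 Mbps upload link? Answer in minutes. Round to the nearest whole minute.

Audio: 96 kbps = 0.096 Mbps.
TV episode: 8.396 Mbps × 3300 s × 1.01 = 27983.9 Mb
podcast episode with video: 1.916 Mbps × 1860 s × 1.01 = 3599.4 Mb
time-lapse clip: 55.556 Mbps × 348 s × 1.01 = 19526.8 Mb
wedding ceremony recording: 18.296 Mbps × 3900 s × 1.01 = 72067.9 Mb
drone footage reel: 75.096 Mbps × 180 s × 1.01 = 13652.5 Mb
screen recording: 2.446 Mbps × 4500 s × 1.01 = 11117.1 Mb
Total: 147947.6 Mb = 18493.4 MB.
At 50 Mbps: 147947.6 / 50 = 2959 s ≈ 49.3 minutes.

49 minutes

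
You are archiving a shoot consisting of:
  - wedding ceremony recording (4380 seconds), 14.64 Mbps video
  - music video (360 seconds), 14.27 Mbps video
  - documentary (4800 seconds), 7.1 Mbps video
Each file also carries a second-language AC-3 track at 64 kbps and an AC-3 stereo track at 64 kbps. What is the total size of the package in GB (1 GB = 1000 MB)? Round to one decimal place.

13.1 GB

Audio total: 64 + 64 = 128 kbps = 0.128 Mbps.
wedding ceremony recording: 14.768 Mbps × 4380 s = 64683.8 Mb
music video: 14.398 Mbps × 360 s = 5183.3 Mb
documentary: 7.228 Mbps × 4800 s = 34694.4 Mb
Total: 104561.5 Mb = 13070.2 MB.
= 13.07 GB.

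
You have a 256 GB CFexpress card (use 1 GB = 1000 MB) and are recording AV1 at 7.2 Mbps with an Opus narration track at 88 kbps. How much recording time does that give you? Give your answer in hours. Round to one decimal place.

Audio: 88 kbps = 0.088 Mbps.
Total bitrate: 7.2 + 0.088 = 7.288 Mbps.
Capacity: 256 GB = 2,048,000 Mb.
Recording time: 2,048,000 / 7.288 = 281,010 s ≈ 78.1 hours.

78.1 hours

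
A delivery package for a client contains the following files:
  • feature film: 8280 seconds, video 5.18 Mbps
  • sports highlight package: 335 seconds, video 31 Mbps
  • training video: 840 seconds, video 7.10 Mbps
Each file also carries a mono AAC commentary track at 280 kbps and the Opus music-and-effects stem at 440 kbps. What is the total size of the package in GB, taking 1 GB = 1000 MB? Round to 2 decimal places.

Audio total: 280 + 440 = 720 kbps = 0.720 Mbps.
feature film: 5.900 Mbps × 8280 s = 48852.0 Mb
sports highlight package: 31.720 Mbps × 335 s = 10626.2 Mb
training video: 7.820 Mbps × 840 s = 6568.8 Mb
Total: 66047.0 Mb = 8255.9 MB.
= 8.256 GB.

8.26 GB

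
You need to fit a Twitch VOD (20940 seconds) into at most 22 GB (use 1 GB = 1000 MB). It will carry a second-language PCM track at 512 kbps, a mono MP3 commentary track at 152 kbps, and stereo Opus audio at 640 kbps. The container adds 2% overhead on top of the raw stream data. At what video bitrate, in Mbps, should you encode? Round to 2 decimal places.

Budget: 22 GB = 176000.0 Mb.
Stream payload after overhead: 176000.0 / 1.02 = 172549.0 Mb.
Total bitrate budget: 172549.0 Mb / 20940 s = 8.240 Mbps.
Audio total: 512 + 152 + 640 = 1304 kbps = 1.304 Mbps.
Video: 8.240 − 1.304 = 6.936 Mbps.

6.94 Mbps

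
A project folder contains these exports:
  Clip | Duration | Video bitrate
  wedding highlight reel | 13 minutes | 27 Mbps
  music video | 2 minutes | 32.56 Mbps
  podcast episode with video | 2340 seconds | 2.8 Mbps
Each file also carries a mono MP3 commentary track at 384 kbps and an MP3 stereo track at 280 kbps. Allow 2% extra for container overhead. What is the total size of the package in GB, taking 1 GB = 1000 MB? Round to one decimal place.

Audio total: 384 + 280 = 664 kbps = 0.664 Mbps.
wedding highlight reel: 27.664 Mbps × 780 s × 1.02 = 22009.5 Mb
music video: 33.224 Mbps × 120 s × 1.02 = 4066.6 Mb
podcast episode with video: 3.464 Mbps × 2340 s × 1.02 = 8267.9 Mb
Total: 34344.0 Mb = 4293.0 MB.
= 4.293 GB.

4.3 GB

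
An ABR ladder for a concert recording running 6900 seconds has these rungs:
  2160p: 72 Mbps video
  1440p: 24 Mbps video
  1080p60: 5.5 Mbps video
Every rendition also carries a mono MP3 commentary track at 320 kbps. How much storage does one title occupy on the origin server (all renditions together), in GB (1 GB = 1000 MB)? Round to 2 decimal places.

Audio: 320 kbps = 0.320 Mbps.
Sum of rendition bitrates: (72+0.320) + (24+0.320) + (5.5+0.320) = 102.460 Mbps.
× 6900 s = 706,974 Mb = 88,372 MB = 88.37 GB.

88.37 GB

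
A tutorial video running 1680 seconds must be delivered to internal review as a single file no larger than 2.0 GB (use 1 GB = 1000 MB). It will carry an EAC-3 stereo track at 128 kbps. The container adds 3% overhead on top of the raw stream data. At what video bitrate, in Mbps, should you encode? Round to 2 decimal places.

9.12 Mbps

Budget: 2.0 GB = 16000.0 Mb.
Stream payload after overhead: 16000.0 / 1.03 = 15534.0 Mb.
Total bitrate budget: 15534.0 Mb / 1680 s = 9.246 Mbps.
Audio: 128 kbps = 0.128 Mbps.
Video: 9.246 − 0.128 = 9.118 Mbps.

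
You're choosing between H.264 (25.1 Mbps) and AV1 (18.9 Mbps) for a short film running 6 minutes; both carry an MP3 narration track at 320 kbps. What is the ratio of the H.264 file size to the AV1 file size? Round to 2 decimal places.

6 min = 360 s
Audio: 320 kbps = 0.320 Mbps.
H.264: 25.420 Mbps × 360 s = 9151.2 Mb = 1.065 GiB.
AV1: 19.220 Mbps × 360 s = 6919.2 Mb = 0.806 GiB.
Ratio: 1.065 / 0.806 = 1.323.

1.32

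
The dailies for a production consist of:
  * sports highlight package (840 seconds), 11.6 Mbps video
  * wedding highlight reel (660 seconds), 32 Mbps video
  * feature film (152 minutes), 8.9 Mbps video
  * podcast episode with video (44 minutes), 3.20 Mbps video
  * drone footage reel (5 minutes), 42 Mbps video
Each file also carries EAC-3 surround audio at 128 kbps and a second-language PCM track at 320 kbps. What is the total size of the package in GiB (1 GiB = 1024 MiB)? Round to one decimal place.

16.2 GiB

Audio total: 128 + 320 = 448 kbps = 0.448 Mbps.
sports highlight package: 12.048 Mbps × 840 s = 10120.3 Mb
wedding highlight reel: 32.448 Mbps × 660 s = 21415.7 Mb
feature film: 9.348 Mbps × 9120 s = 85253.8 Mb
podcast episode with video: 3.648 Mbps × 2640 s = 9630.7 Mb
drone footage reel: 42.448 Mbps × 300 s = 12734.4 Mb
Total: 139154.9 Mb = 17394.4 MB.
= 16.20 GiB.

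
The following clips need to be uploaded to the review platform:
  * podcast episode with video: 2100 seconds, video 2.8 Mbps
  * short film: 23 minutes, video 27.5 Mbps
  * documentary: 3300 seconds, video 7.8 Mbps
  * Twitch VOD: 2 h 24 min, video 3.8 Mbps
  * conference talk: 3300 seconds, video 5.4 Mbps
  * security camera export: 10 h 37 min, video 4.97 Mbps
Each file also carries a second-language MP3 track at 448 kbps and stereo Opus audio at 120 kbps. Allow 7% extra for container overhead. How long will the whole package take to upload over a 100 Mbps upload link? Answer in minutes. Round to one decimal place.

61.1 minutes

Audio total: 448 + 120 = 568 kbps = 0.568 Mbps.
podcast episode with video: 3.368 Mbps × 2100 s × 1.07 = 7567.9 Mb
short film: 28.068 Mbps × 1380 s × 1.07 = 41445.2 Mb
documentary: 8.368 Mbps × 3300 s × 1.07 = 29547.4 Mb
Twitch VOD: 4.368 Mbps × 8640 s × 1.07 = 40381.3 Mb
conference talk: 5.968 Mbps × 3300 s × 1.07 = 21073.0 Mb
security camera export: 5.538 Mbps × 38220 s × 1.07 = 226478.7 Mb
Total: 366493.5 Mb = 45811.7 MB.
At 100 Mbps: 366493.5 / 100 = 3665 s ≈ 61.1 minutes.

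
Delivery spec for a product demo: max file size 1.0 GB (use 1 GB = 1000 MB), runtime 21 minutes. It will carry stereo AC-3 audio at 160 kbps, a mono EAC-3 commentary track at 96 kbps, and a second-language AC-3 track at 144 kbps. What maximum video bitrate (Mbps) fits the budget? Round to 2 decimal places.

Budget: 1.0 GB = 8000.0 Mb.
21 min = 1260 s
Total bitrate budget: 8000.0 Mb / 1260 s = 6.349 Mbps.
Audio total: 160 + 96 + 144 = 400 kbps = 0.400 Mbps.
Video: 6.349 − 0.400 = 5.949 Mbps.

5.95 Mbps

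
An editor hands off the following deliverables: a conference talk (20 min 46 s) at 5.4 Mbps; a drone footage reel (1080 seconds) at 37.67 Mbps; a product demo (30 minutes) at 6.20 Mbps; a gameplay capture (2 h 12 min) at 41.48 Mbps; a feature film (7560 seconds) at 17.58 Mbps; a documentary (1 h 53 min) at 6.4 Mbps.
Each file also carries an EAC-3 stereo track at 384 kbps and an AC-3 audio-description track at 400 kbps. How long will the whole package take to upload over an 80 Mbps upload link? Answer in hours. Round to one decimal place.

2.0 hours

Audio total: 384 + 400 = 784 kbps = 0.784 Mbps.
conference talk: 6.184 Mbps × 1246 s = 7705.3 Mb
drone footage reel: 38.454 Mbps × 1080 s = 41530.3 Mb
product demo: 6.984 Mbps × 1800 s = 12571.2 Mb
gameplay capture: 42.264 Mbps × 7920 s = 334730.9 Mb
feature film: 18.364 Mbps × 7560 s = 138831.8 Mb
documentary: 7.184 Mbps × 6780 s = 48707.5 Mb
Total: 584077.0 Mb = 73009.6 MB.
At 80 Mbps: 584077.0 / 80 = 7301 s ≈ 2.03 hours.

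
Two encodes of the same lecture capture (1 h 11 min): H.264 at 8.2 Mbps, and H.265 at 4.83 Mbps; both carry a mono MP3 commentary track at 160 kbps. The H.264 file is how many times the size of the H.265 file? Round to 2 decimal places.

1.68

1 h 11 min = 71 min = 4260 s
Audio: 160 kbps = 0.160 Mbps.
H.264: 8.360 Mbps × 4260 s = 35613.6 Mb = 4.452 GB.
H.265: 4.990 Mbps × 4260 s = 21257.4 Mb = 2.657 GB.
Ratio: 4.452 / 2.657 = 1.675.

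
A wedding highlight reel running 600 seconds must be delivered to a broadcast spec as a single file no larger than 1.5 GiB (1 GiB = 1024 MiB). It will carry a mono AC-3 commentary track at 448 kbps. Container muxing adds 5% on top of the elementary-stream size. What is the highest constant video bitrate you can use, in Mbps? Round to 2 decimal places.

20.00 Mbps

Budget: 1.5 GiB = 12884.9 Mb.
Stream payload after overhead: 12884.9 / 1.05 = 12271.3 Mb.
Total bitrate budget: 12271.3 Mb / 600 s = 20.452 Mbps.
Audio: 448 kbps = 0.448 Mbps.
Video: 20.452 − 0.448 = 20.004 Mbps.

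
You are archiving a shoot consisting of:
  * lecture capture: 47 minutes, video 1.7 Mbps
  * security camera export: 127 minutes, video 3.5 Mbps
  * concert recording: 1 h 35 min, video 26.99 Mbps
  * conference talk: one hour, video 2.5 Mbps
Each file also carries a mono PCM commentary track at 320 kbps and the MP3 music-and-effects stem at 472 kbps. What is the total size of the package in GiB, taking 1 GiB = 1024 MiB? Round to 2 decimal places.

Audio total: 320 + 472 = 792 kbps = 0.792 Mbps.
lecture capture: 2.492 Mbps × 2820 s = 7027.4 Mb
security camera export: 4.292 Mbps × 7620 s = 32705.0 Mb
concert recording: 27.782 Mbps × 5700 s = 158357.4 Mb
conference talk: 3.292 Mbps × 3600 s = 11851.2 Mb
Total: 209941.1 Mb = 26242.6 MB.
= 24.44 GiB.

24.44 GiB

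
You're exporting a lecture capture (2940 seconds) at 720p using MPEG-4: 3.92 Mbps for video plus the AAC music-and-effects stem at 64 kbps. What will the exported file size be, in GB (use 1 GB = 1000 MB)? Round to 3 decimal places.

Audio: 64 kbps = 0.064 Mbps.
Total bitrate: 3.92 + 0.064 = 3.984 Mbps.
Stream data: 3.984 Mbps × 2940 s = 11713.0 Mb.
11,713 Mb ÷ 8 = 1,464 MB → 1.464 GB.

1.464 GB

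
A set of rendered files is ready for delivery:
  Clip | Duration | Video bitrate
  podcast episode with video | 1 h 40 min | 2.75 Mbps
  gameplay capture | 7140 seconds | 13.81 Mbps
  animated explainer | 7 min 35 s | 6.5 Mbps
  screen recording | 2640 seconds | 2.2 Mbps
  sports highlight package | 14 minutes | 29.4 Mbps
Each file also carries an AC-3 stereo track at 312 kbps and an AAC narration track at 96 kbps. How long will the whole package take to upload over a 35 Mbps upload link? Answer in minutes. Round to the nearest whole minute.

74 minutes

Audio total: 312 + 96 = 408 kbps = 0.408 Mbps.
podcast episode with video: 3.158 Mbps × 6000 s = 18948.0 Mb
gameplay capture: 14.218 Mbps × 7140 s = 101516.5 Mb
animated explainer: 6.908 Mbps × 455 s = 3143.1 Mb
screen recording: 2.608 Mbps × 2640 s = 6885.1 Mb
sports highlight package: 29.808 Mbps × 840 s = 25038.7 Mb
Total: 155531.5 Mb = 19441.4 MB.
At 35 Mbps: 155531.5 / 35 = 4444 s ≈ 74.1 minutes.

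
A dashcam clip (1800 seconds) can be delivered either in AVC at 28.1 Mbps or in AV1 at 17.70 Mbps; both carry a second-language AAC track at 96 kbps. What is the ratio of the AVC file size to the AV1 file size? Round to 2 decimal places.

1.58

Audio: 96 kbps = 0.096 Mbps.
AVC: 28.196 Mbps × 1800 s = 50752.8 Mb = 6.344 GB.
AV1: 17.796 Mbps × 1800 s = 32032.8 Mb = 4.004 GB.
Ratio: 6.344 / 4.004 = 1.584.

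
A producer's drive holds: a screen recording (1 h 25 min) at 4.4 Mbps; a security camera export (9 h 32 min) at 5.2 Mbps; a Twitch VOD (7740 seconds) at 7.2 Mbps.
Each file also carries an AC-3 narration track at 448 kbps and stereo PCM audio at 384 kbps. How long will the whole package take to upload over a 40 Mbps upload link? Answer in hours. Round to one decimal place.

2.1 hours

Audio total: 448 + 384 = 832 kbps = 0.832 Mbps.
screen recording: 5.232 Mbps × 5100 s = 26683.2 Mb
security camera export: 6.032 Mbps × 34320 s = 207018.2 Mb
Twitch VOD: 8.032 Mbps × 7740 s = 62167.7 Mb
Total: 295869.1 Mb = 36983.6 MB.
At 40 Mbps: 295869.1 / 40 = 7397 s ≈ 2.05 hours.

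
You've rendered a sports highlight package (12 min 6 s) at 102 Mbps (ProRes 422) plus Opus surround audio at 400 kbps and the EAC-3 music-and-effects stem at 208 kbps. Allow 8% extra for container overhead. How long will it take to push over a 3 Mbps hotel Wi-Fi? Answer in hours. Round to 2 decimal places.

7.45 hours

12 min 6 s = 726 s
Audio total: 400 + 208 = 608 kbps = 0.608 Mbps.
Total bitrate: 102.608 Mbps.
File: 102.608 Mbps × 726 s = 74493.4 Mb.
With 8% container overhead: ×1.08. → 80452.9 Mb.
At 3 Mbps: 80452.9 / 3 = 26817.6 s ≈ 7.45 hours.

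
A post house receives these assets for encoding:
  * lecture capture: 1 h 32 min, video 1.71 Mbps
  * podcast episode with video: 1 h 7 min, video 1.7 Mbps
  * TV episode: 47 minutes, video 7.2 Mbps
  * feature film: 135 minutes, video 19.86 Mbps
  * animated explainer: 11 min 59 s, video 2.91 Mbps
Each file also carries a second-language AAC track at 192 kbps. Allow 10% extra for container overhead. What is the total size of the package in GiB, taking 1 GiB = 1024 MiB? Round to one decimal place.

26.1 GiB

Audio: 192 kbps = 0.192 Mbps.
lecture capture: 1.902 Mbps × 5520 s × 1.10 = 11548.9 Mb
podcast episode with video: 1.892 Mbps × 4020 s × 1.10 = 8366.4 Mb
TV episode: 7.392 Mbps × 2820 s × 1.10 = 22930.0 Mb
feature film: 20.052 Mbps × 8100 s × 1.10 = 178663.3 Mb
animated explainer: 3.102 Mbps × 719 s × 1.10 = 2453.4 Mb
Total: 223962.0 Mb = 27995.3 MB.
= 26.07 GiB.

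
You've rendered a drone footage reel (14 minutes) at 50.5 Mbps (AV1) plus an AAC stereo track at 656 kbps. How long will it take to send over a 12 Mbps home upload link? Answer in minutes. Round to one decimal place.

14 min = 840 s
Audio: 656 kbps = 0.656 Mbps.
Total bitrate: 51.156 Mbps.
File: 51.156 Mbps × 840 s = 42971.0 Mb.
At 12 Mbps: 42971.0 / 12 = 3580.9 s ≈ 59.7 minutes.

59.7 minutes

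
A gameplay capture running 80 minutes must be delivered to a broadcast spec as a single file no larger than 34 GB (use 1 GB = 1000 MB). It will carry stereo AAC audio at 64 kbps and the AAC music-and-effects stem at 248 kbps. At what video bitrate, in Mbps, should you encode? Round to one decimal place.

Budget: 34 GB = 272000.0 Mb.
80 min = 4800 s
Total bitrate budget: 272000.0 Mb / 4800 s = 56.667 Mbps.
Audio total: 64 + 248 = 312 kbps = 0.312 Mbps.
Video: 56.667 − 0.312 = 56.355 Mbps.

56.4 Mbps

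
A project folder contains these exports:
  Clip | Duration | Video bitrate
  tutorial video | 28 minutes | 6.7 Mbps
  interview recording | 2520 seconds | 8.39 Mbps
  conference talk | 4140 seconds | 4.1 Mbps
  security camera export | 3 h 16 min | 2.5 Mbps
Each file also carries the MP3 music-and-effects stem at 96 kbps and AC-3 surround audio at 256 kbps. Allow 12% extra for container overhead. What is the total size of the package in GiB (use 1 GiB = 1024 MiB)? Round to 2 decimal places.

Audio total: 96 + 256 = 352 kbps = 0.352 Mbps.
tutorial video: 7.052 Mbps × 1680 s × 1.12 = 13269.0 Mb
interview recording: 8.742 Mbps × 2520 s × 1.12 = 24673.4 Mb
conference talk: 4.452 Mbps × 4140 s × 1.12 = 20643.0 Mb
security camera export: 2.852 Mbps × 11760 s × 1.12 = 37564.3 Mb
Total: 96149.8 Mb = 12018.7 MB.
= 11.19 GiB.

11.19 GiB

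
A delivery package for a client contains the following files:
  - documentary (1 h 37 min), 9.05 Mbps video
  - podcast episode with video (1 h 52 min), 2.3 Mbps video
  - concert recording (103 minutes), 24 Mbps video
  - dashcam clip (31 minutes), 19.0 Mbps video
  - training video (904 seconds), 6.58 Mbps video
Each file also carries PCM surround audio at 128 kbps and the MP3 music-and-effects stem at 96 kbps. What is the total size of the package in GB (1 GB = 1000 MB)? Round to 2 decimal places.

32.82 GB

Audio total: 128 + 96 = 224 kbps = 0.224 Mbps.
documentary: 9.274 Mbps × 5820 s = 53974.7 Mb
podcast episode with video: 2.524 Mbps × 6720 s = 16961.3 Mb
concert recording: 24.224 Mbps × 6180 s = 149704.3 Mb
dashcam clip: 19.224 Mbps × 1860 s = 35756.6 Mb
training video: 6.804 Mbps × 904 s = 6150.8 Mb
Total: 262547.7 Mb = 32818.5 MB.
= 32.82 GB.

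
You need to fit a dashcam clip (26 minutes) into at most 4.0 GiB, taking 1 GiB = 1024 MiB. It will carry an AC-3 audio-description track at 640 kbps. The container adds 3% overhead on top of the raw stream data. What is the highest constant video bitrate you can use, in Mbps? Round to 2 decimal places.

Budget: 4.0 GiB = 34359.7 Mb.
Stream payload after overhead: 34359.7 / 1.03 = 33359.0 Mb.
26 min = 1560 s
Total bitrate budget: 33359.0 Mb / 1560 s = 21.384 Mbps.
Audio: 640 kbps = 0.640 Mbps.
Video: 21.384 − 0.640 = 20.744 Mbps.

20.74 Mbps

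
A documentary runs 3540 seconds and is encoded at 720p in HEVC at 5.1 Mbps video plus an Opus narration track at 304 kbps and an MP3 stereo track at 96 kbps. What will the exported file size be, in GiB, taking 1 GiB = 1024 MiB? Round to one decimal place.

2.3 GiB

Audio total: 304 + 96 = 400 kbps = 0.400 Mbps.
Total bitrate: 5.1 + 0.400 = 5.500 Mbps.
Stream data: 5.500 Mbps × 3540 s = 19470.0 Mb.
19,470 Mb = 2,433,750,000 bytes ÷ 1,073,741,824 = 2.267 GiB.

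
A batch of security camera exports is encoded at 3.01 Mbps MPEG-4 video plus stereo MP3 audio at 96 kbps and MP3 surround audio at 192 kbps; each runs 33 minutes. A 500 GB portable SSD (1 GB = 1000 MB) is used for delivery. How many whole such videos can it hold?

33 min = 1980 s
Audio total: 96 + 192 = 288 kbps = 0.288 Mbps.
Total bitrate: 3.298 Mbps.
Per item: 3.298 Mbps × 1980 s = 6,530 Mb = 816.3 MB.
Capacity: 500 GB = 4,000,000 Mb; 612.55 items → 612 complete.

612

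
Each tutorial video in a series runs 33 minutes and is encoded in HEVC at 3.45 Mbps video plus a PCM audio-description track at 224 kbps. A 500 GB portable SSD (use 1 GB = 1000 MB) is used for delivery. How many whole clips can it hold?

33 min = 1980 s
Audio: 224 kbps = 0.224 Mbps.
Total bitrate: 3.674 Mbps.
Per item: 3.674 Mbps × 1980 s = 7,275 Mb = 909.3 MB.
Capacity: 500 GB = 4,000,000 Mb; 549.86 items → 549 complete.

549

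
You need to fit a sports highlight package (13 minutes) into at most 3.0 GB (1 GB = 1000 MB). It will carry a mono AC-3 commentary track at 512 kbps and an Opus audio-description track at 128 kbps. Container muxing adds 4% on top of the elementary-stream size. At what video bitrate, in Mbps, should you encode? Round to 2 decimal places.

Budget: 3.0 GB = 24000.0 Mb.
Stream payload after overhead: 24000.0 / 1.04 = 23076.9 Mb.
13 min = 780 s
Total bitrate budget: 23076.9 Mb / 780 s = 29.586 Mbps.
Audio total: 512 + 128 = 640 kbps = 0.640 Mbps.
Video: 29.586 − 0.640 = 28.946 Mbps.

28.95 Mbps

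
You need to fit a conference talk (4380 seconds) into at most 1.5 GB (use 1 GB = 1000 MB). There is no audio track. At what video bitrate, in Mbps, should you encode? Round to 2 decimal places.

Budget: 1.5 GB = 12000.0 Mb.
Total bitrate budget: 12000.0 Mb / 4380 s = 2.740 Mbps.

2.74 Mbps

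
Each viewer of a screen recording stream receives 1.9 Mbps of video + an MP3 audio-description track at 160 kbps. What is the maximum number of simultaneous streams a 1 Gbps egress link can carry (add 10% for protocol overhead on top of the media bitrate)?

Audio: 160 kbps = 0.160 Mbps.
Per-viewer media rate: 2.060 Mbps.
On the wire with 10% overhead: 2.266 Mbps.
1 Gbps = 1,000 Mbps; 1,000 / 2.266 = 441.31 → 441 viewers.

441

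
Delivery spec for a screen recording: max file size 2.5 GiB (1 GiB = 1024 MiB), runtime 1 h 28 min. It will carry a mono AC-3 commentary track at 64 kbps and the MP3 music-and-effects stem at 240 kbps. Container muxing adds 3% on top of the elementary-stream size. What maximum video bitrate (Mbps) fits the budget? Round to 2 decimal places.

3.64 Mbps

Budget: 2.5 GiB = 21474.8 Mb.
Stream payload after overhead: 21474.8 / 1.03 = 20849.4 Mb.
1 h 28 min = 88 min = 5280 s
Total bitrate budget: 20849.4 Mb / 5280 s = 3.949 Mbps.
Audio total: 64 + 240 = 304 kbps = 0.304 Mbps.
Video: 3.949 − 0.304 = 3.645 Mbps.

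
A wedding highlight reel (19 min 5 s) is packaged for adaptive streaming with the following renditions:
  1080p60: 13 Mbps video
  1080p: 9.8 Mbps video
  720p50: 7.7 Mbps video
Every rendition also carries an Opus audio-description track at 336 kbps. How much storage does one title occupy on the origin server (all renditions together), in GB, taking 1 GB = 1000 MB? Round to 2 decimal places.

4.51 GB

19 min 5 s = 1145 s
Audio: 336 kbps = 0.336 Mbps.
Sum of rendition bitrates: (13+0.336) + (9.8+0.336) + (7.7+0.336) = 31.508 Mbps.
× 1145 s = 36,077 Mb = 4,510 MB = 4.510 GB.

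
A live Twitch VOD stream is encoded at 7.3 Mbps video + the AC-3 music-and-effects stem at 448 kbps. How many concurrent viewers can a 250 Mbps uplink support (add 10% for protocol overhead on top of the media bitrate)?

29

Audio: 448 kbps = 0.448 Mbps.
Per-viewer media rate: 7.748 Mbps.
On the wire with 10% overhead: 8.523 Mbps.
250 Mbps = 250.0 Mbps; 250.0 / 8.523 = 29.33 → 29 viewers.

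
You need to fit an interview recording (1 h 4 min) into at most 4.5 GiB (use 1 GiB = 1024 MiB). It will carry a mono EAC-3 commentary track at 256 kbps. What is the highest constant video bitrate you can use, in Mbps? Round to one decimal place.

Budget: 4.5 GiB = 38654.7 Mb.
1 h 4 min = 64 min = 3840 s
Total bitrate budget: 38654.7 Mb / 3840 s = 10.066 Mbps.
Audio: 256 kbps = 0.256 Mbps.
Video: 10.066 − 0.256 = 9.810 Mbps.

9.8 Mbps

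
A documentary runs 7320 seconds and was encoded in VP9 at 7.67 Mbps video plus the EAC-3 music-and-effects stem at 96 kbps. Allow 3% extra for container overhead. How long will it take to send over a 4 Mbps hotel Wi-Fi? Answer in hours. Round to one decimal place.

4.1 hours

Audio: 96 kbps = 0.096 Mbps.
Total bitrate: 7.766 Mbps.
File: 7.766 Mbps × 7320 s = 56847.1 Mb.
With 3% container overhead: ×1.03. → 58552.5 Mb.
At 4 Mbps: 58552.5 / 4 = 14638.1 s ≈ 4.07 hours.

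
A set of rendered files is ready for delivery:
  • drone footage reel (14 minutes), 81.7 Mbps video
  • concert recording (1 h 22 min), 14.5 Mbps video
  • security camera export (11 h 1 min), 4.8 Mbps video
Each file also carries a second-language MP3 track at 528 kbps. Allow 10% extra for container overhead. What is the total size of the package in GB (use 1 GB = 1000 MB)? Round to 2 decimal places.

48.72 GB

Audio: 528 kbps = 0.528 Mbps.
drone footage reel: 82.228 Mbps × 840 s × 1.10 = 75978.7 Mb
concert recording: 15.028 Mbps × 4920 s × 1.10 = 81331.5 Mb
security camera export: 5.328 Mbps × 39660 s × 1.10 = 232439.3 Mb
Total: 389749.5 Mb = 48718.7 MB.
= 48.72 GB.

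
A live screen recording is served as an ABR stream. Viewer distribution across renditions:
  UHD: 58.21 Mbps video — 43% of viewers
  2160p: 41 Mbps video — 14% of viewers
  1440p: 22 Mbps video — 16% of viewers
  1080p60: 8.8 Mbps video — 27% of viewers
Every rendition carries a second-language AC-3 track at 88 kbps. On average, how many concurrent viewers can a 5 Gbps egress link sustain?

Audio: 88 kbps = 0.088 Mbps.
Average per-viewer bitrate: 0.43×58.298 + 0.14×41.088 + 0.16×22.088 + 0.27×8.888 = 36.754 Mbps.
5 Gbps = 5,000 Mbps; 5,000 / 36.754 = 136.04 → 136.

136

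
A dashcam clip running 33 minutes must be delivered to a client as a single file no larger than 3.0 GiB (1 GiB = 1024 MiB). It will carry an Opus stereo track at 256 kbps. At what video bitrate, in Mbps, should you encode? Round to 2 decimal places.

12.76 Mbps

Budget: 3.0 GiB = 25769.8 Mb.
33 min = 1980 s
Total bitrate budget: 25769.8 Mb / 1980 s = 13.015 Mbps.
Audio: 256 kbps = 0.256 Mbps.
Video: 13.015 − 0.256 = 12.759 Mbps.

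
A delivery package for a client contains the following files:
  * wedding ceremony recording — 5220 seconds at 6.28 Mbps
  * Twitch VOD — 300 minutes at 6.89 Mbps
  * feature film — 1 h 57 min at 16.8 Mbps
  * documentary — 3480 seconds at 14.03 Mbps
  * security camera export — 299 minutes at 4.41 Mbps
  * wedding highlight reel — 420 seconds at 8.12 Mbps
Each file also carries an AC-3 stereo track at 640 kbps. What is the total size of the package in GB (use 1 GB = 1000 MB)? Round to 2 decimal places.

Audio: 640 kbps = 0.640 Mbps.
wedding ceremony recording: 6.920 Mbps × 5220 s = 36122.4 Mb
Twitch VOD: 7.530 Mbps × 18000 s = 135540.0 Mb
feature film: 17.440 Mbps × 7020 s = 122428.8 Mb
documentary: 14.670 Mbps × 3480 s = 51051.6 Mb
security camera export: 5.050 Mbps × 17940 s = 90597.0 Mb
wedding highlight reel: 8.760 Mbps × 420 s = 3679.2 Mb
Total: 439419.0 Mb = 54927.4 MB.
= 54.93 GB.

54.93 GB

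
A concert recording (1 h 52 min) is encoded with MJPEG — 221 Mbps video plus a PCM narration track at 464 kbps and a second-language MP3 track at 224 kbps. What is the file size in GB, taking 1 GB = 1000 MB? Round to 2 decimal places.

186.22 GB

1 h 52 min = 112 min = 6720 s
Audio total: 464 + 224 = 688 kbps = 0.688 Mbps.
Total bitrate: 221 + 0.688 = 221.688 Mbps.
Stream data: 221.688 Mbps × 6720 s = 1489743.4 Mb.
1,489,743 Mb ÷ 8 = 186,218 MB → 186.2 GB.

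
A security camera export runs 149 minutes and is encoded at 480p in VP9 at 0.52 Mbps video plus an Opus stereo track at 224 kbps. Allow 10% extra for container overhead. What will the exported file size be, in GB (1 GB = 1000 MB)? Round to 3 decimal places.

149 min = 8940 s
Audio: 224 kbps = 0.224 Mbps.
Total bitrate: 0.52 + 0.224 = 0.744 Mbps.
Stream data: 0.744 Mbps × 8940 s = 6651.4 Mb.
With 10% container overhead: ×1.10.
7,316 Mb ÷ 8 = 914.6 MB → 0.9146 GB.

0.915 GB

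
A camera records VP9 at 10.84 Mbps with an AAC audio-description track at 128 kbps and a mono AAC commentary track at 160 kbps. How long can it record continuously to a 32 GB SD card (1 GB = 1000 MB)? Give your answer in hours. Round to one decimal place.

Audio total: 128 + 160 = 288 kbps = 0.288 Mbps.
Total bitrate: 10.84 + 0.288 = 11.128 Mbps.
Capacity: 32 GB = 256,000 Mb.
Recording time: 256,000 / 11.128 = 23,005 s ≈ 6.39 hours.

6.4 hours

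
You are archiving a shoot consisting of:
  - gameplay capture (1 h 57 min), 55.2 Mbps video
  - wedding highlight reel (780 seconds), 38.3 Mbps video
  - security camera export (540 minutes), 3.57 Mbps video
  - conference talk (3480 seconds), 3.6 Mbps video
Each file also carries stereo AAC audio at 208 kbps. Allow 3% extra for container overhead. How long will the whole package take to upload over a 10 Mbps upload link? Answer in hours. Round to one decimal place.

Audio: 208 kbps = 0.208 Mbps.
gameplay capture: 55.408 Mbps × 7020 s × 1.03 = 400633.1 Mb
wedding highlight reel: 38.508 Mbps × 780 s × 1.03 = 30937.3 Mb
security camera export: 3.778 Mbps × 32400 s × 1.03 = 126079.4 Mb
conference talk: 3.808 Mbps × 3480 s × 1.03 = 13649.4 Mb
Total: 571299.2 Mb = 71412.4 MB.
At 10 Mbps: 571299.2 / 10 = 57130 s ≈ 15.9 hours.

15.9 hours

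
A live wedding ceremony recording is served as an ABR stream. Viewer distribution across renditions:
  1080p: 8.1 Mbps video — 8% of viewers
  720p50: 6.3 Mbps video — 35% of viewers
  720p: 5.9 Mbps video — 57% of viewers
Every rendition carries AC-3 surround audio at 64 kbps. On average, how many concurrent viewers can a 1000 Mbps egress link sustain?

Audio: 64 kbps = 0.064 Mbps.
Average per-viewer bitrate: 0.08×8.164 + 0.35×6.364 + 0.57×5.964 = 6.280 Mbps.
1000 Mbps = 1,000 Mbps; 1,000 / 6.280 = 159.24 → 159.

159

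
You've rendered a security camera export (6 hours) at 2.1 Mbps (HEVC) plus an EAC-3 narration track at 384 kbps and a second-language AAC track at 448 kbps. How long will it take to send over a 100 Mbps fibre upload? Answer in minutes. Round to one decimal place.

6 h = 21600 s
Audio total: 384 + 448 = 832 kbps = 0.832 Mbps.
Total bitrate: 2.932 Mbps.
File: 2.932 Mbps × 21600 s = 63331.2 Mb.
At 100 Mbps: 63331.2 / 100 = 633.3 s ≈ 10.6 minutes.

10.6 minutes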